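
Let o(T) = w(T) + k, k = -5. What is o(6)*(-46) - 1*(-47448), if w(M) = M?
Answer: 47402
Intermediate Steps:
o(T) = -5 + T (o(T) = T - 5 = -5 + T)
o(6)*(-46) - 1*(-47448) = (-5 + 6)*(-46) - 1*(-47448) = 1*(-46) + 47448 = -46 + 47448 = 47402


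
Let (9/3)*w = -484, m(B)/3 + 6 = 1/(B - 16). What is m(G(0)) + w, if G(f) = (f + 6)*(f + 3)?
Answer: -1067/6 ≈ -177.83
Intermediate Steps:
G(f) = (3 + f)*(6 + f) (G(f) = (6 + f)*(3 + f) = (3 + f)*(6 + f))
m(B) = -18 + 3/(-16 + B) (m(B) = -18 + 3/(B - 16) = -18 + 3/(-16 + B))
w = -484/3 (w = (⅓)*(-484) = -484/3 ≈ -161.33)
m(G(0)) + w = 3*(97 - 6*(18 + 0² + 9*0))/(-16 + (18 + 0² + 9*0)) - 484/3 = 3*(97 - 6*(18 + 0 + 0))/(-16 + (18 + 0 + 0)) - 484/3 = 3*(97 - 6*18)/(-16 + 18) - 484/3 = 3*(97 - 108)/2 - 484/3 = 3*(½)*(-11) - 484/3 = -33/2 - 484/3 = -1067/6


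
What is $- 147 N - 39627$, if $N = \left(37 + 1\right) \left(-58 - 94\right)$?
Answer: $809445$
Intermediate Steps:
$N = -5776$ ($N = 38 \left(-152\right) = -5776$)
$- 147 N - 39627 = \left(-147\right) \left(-5776\right) - 39627 = 849072 - 39627 = 809445$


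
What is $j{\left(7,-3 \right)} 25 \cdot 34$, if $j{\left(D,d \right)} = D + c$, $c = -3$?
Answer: $3400$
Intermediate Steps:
$j{\left(D,d \right)} = -3 + D$ ($j{\left(D,d \right)} = D - 3 = -3 + D$)
$j{\left(7,-3 \right)} 25 \cdot 34 = \left(-3 + 7\right) 25 \cdot 34 = 4 \cdot 25 \cdot 34 = 100 \cdot 34 = 3400$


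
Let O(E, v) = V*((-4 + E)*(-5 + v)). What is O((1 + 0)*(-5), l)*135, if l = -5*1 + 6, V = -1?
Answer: -4860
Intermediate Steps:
l = 1 (l = -5 + 6 = 1)
O(E, v) = -(-5 + v)*(-4 + E) (O(E, v) = -(-4 + E)*(-5 + v) = -(-5 + v)*(-4 + E))
O((1 + 0)*(-5), l)*135 = (-20 + 4*1 + 5*((1 + 0)*(-5)) - 1*(1 + 0)*(-5)*1)*135 = (-20 + 4 + 5*(1*(-5)) - 1*1*(-5)*1)*135 = (-20 + 4 + 5*(-5) - 1*(-5)*1)*135 = (-20 + 4 - 25 + 5)*135 = -36*135 = -4860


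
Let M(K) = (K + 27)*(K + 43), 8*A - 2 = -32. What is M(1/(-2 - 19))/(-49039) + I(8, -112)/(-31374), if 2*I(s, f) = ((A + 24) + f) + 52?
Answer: -219931009/9573197424 ≈ -0.022974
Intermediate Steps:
A = -15/4 (A = ¼ + (⅛)*(-32) = ¼ - 4 = -15/4 ≈ -3.7500)
M(K) = (27 + K)*(43 + K)
I(s, f) = 289/8 + f/2 (I(s, f) = (((-15/4 + 24) + f) + 52)/2 = ((81/4 + f) + 52)/2 = (289/4 + f)/2 = 289/8 + f/2)
M(1/(-2 - 19))/(-49039) + I(8, -112)/(-31374) = (1161 + (1/(-2 - 19))² + 70/(-2 - 19))/(-49039) + (289/8 + (½)*(-112))/(-31374) = (1161 + (1/(-21))² + 70/(-21))*(-1/49039) + (289/8 - 56)*(-1/31374) = (1161 + (-1/21)² + 70*(-1/21))*(-1/49039) - 159/8*(-1/31374) = (1161 + 1/441 - 10/3)*(-1/49039) + 53/83664 = (510532/441)*(-1/49039) + 53/83664 = -510532/21626199 + 53/83664 = -219931009/9573197424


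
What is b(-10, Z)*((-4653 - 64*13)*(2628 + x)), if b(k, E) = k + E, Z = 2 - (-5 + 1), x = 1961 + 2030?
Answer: 145220860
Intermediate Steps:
x = 3991
Z = 6 (Z = 2 - 1*(-4) = 2 + 4 = 6)
b(k, E) = E + k
b(-10, Z)*((-4653 - 64*13)*(2628 + x)) = (6 - 10)*((-4653 - 64*13)*(2628 + 3991)) = -4*(-4653 - 16*52)*6619 = -4*(-4653 - 832)*6619 = -(-21940)*6619 = -4*(-36305215) = 145220860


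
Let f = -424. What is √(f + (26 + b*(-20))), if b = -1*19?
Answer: 3*I*√2 ≈ 4.2426*I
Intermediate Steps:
b = -19
√(f + (26 + b*(-20))) = √(-424 + (26 - 19*(-20))) = √(-424 + (26 + 380)) = √(-424 + 406) = √(-18) = 3*I*√2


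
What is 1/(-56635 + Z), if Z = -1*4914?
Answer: -1/61549 ≈ -1.6247e-5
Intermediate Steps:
Z = -4914
1/(-56635 + Z) = 1/(-56635 - 4914) = 1/(-61549) = -1/61549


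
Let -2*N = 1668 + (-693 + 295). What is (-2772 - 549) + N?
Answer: -3956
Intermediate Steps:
N = -635 (N = -(1668 + (-693 + 295))/2 = -(1668 - 398)/2 = -1/2*1270 = -635)
(-2772 - 549) + N = (-2772 - 549) - 635 = -3321 - 635 = -3956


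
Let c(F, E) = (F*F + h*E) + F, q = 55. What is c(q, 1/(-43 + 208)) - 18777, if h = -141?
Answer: -863382/55 ≈ -15698.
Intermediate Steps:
c(F, E) = F + F² - 141*E (c(F, E) = (F*F - 141*E) + F = (F² - 141*E) + F = F + F² - 141*E)
c(q, 1/(-43 + 208)) - 18777 = (55 + 55² - 141/(-43 + 208)) - 18777 = (55 + 3025 - 141/165) - 18777 = (55 + 3025 - 141*1/165) - 18777 = (55 + 3025 - 47/55) - 18777 = 169353/55 - 18777 = -863382/55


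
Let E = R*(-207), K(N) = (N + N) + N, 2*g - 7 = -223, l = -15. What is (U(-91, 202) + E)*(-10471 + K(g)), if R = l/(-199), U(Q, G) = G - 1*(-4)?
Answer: -409011755/199 ≈ -2.0553e+6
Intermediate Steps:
U(Q, G) = 4 + G (U(Q, G) = G + 4 = 4 + G)
g = -108 (g = 7/2 + (½)*(-223) = 7/2 - 223/2 = -108)
R = 15/199 (R = -15/(-199) = -15*(-1/199) = 15/199 ≈ 0.075377)
K(N) = 3*N (K(N) = 2*N + N = 3*N)
E = -3105/199 (E = (15/199)*(-207) = -3105/199 ≈ -15.603)
(U(-91, 202) + E)*(-10471 + K(g)) = ((4 + 202) - 3105/199)*(-10471 + 3*(-108)) = (206 - 3105/199)*(-10471 - 324) = (37889/199)*(-10795) = -409011755/199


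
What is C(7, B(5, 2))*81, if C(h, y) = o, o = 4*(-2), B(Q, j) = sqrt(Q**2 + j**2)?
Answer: -648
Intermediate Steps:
o = -8
C(h, y) = -8
C(7, B(5, 2))*81 = -8*81 = -648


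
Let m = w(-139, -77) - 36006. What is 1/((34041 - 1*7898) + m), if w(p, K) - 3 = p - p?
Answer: -1/9860 ≈ -0.00010142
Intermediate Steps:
w(p, K) = 3 (w(p, K) = 3 + (p - p) = 3 + 0 = 3)
m = -36003 (m = 3 - 36006 = -36003)
1/((34041 - 1*7898) + m) = 1/((34041 - 1*7898) - 36003) = 1/((34041 - 7898) - 36003) = 1/(26143 - 36003) = 1/(-9860) = -1/9860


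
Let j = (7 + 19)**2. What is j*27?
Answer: 18252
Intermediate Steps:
j = 676 (j = 26**2 = 676)
j*27 = 676*27 = 18252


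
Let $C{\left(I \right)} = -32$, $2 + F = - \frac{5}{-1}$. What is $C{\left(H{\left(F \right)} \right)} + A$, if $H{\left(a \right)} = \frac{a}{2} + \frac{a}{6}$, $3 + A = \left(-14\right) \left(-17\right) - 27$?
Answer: $176$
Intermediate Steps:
$A = 208$ ($A = -3 - -211 = -3 + \left(238 - 27\right) = -3 + 211 = 208$)
$F = 3$ ($F = -2 - \frac{5}{-1} = -2 - -5 = -2 + 5 = 3$)
$H{\left(a \right)} = \frac{2 a}{3}$ ($H{\left(a \right)} = a \frac{1}{2} + a \frac{1}{6} = \frac{a}{2} + \frac{a}{6} = \frac{2 a}{3}$)
$C{\left(H{\left(F \right)} \right)} + A = -32 + 208 = 176$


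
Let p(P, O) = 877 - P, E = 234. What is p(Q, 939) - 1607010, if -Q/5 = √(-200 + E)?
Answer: -1606133 + 5*√34 ≈ -1.6061e+6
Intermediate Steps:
Q = -5*√34 (Q = -5*√(-200 + 234) = -5*√34 ≈ -29.155)
p(Q, 939) - 1607010 = (877 - (-5)*√34) - 1607010 = (877 + 5*√34) - 1607010 = -1606133 + 5*√34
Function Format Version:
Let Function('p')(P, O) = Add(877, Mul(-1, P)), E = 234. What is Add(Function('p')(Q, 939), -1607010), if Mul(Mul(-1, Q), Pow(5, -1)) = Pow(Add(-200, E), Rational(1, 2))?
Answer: Add(-1606133, Mul(5, Pow(34, Rational(1, 2)))) ≈ -1.6061e+6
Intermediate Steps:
Q = Mul(-5, Pow(34, Rational(1, 2))) (Q = Mul(-5, Pow(Add(-200, 234), Rational(1, 2))) = Mul(-5, Pow(34, Rational(1, 2))) ≈ -29.155)
Add(Function('p')(Q, 939), -1607010) = Add(Add(877, Mul(-1, Mul(-5, Pow(34, Rational(1, 2))))), -1607010) = Add(Add(877, Mul(5, Pow(34, Rational(1, 2)))), -1607010) = Add(-1606133, Mul(5, Pow(34, Rational(1, 2))))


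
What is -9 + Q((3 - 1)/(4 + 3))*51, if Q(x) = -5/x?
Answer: -1803/2 ≈ -901.50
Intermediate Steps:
-9 + Q((3 - 1)/(4 + 3))*51 = -9 - 5*(4 + 3)/(3 - 1)*51 = -9 - 5/(2/7)*51 = -9 - 5/(2*(1/7))*51 = -9 - 5/2/7*51 = -9 - 5*7/2*51 = -9 - 35/2*51 = -9 - 1785/2 = -1803/2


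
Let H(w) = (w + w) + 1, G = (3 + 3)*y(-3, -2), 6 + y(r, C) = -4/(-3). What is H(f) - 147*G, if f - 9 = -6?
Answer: 4123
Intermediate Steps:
y(r, C) = -14/3 (y(r, C) = -6 - 4/(-3) = -6 - 4*(-⅓) = -6 + 4/3 = -14/3)
f = 3 (f = 9 - 6 = 3)
G = -28 (G = (3 + 3)*(-14/3) = 6*(-14/3) = -28)
H(w) = 1 + 2*w (H(w) = 2*w + 1 = 1 + 2*w)
H(f) - 147*G = (1 + 2*3) - 147*(-28) = (1 + 6) + 4116 = 7 + 4116 = 4123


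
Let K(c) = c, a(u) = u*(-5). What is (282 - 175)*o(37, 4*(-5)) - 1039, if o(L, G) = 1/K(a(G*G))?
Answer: -2078107/2000 ≈ -1039.1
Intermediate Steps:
a(u) = -5*u
o(L, G) = -1/(5*G²) (o(L, G) = 1/(-5*G*G) = 1/(-5*G²) = -1/(5*G²))
(282 - 175)*o(37, 4*(-5)) - 1039 = (282 - 175)*(-1/(5*(4*(-5))²)) - 1039 = 107*(-⅕/(-20)²) - 1039 = 107*(-⅕*1/400) - 1039 = 107*(-1/2000) - 1039 = -107/2000 - 1039 = -2078107/2000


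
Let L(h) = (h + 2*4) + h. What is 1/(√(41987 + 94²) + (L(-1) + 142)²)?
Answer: 21904/479734393 - 3*√5647/479734393 ≈ 4.5189e-5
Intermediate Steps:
L(h) = 8 + 2*h (L(h) = (h + 8) + h = (8 + h) + h = 8 + 2*h)
1/(√(41987 + 94²) + (L(-1) + 142)²) = 1/(√(41987 + 94²) + ((8 + 2*(-1)) + 142)²) = 1/(√(41987 + 8836) + ((8 - 2) + 142)²) = 1/(√50823 + (6 + 142)²) = 1/(3*√5647 + 148²) = 1/(3*√5647 + 21904) = 1/(21904 + 3*√5647)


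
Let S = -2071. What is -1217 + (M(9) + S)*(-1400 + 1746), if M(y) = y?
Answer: -714669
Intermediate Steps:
-1217 + (M(9) + S)*(-1400 + 1746) = -1217 + (9 - 2071)*(-1400 + 1746) = -1217 - 2062*346 = -1217 - 713452 = -714669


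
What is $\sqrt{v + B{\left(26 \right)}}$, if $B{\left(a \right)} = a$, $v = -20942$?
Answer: $6 i \sqrt{581} \approx 144.62 i$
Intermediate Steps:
$\sqrt{v + B{\left(26 \right)}} = \sqrt{-20942 + 26} = \sqrt{-20916} = 6 i \sqrt{581}$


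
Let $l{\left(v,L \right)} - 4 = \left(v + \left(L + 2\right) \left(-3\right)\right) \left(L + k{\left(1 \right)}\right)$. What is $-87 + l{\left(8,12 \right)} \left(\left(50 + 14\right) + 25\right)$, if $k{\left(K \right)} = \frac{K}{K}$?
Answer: $-39069$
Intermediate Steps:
$k{\left(K \right)} = 1$
$l{\left(v,L \right)} = 4 + \left(1 + L\right) \left(-6 + v - 3 L\right)$ ($l{\left(v,L \right)} = 4 + \left(v + \left(L + 2\right) \left(-3\right)\right) \left(L + 1\right) = 4 + \left(v + \left(2 + L\right) \left(-3\right)\right) \left(1 + L\right) = 4 + \left(v - \left(6 + 3 L\right)\right) \left(1 + L\right) = 4 + \left(-6 + v - 3 L\right) \left(1 + L\right) = 4 + \left(1 + L\right) \left(-6 + v - 3 L\right)$)
$-87 + l{\left(8,12 \right)} \left(\left(50 + 14\right) + 25\right) = -87 + \left(-2 + 8 - 108 - 3 \cdot 12^{2} + 12 \cdot 8\right) \left(\left(50 + 14\right) + 25\right) = -87 + \left(-2 + 8 - 108 - 432 + 96\right) \left(64 + 25\right) = -87 + \left(-2 + 8 - 108 - 432 + 96\right) 89 = -87 - 38982 = -39069$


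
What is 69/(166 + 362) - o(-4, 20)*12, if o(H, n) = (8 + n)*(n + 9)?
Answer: -1714921/176 ≈ -9743.9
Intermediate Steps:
o(H, n) = (8 + n)*(9 + n)
69/(166 + 362) - o(-4, 20)*12 = 69/(166 + 362) - (72 + 20**2 + 17*20)*12 = 69/528 - (72 + 400 + 340)*12 = (1/528)*69 - 812*12 = 23/176 - 1*9744 = 23/176 - 9744 = -1714921/176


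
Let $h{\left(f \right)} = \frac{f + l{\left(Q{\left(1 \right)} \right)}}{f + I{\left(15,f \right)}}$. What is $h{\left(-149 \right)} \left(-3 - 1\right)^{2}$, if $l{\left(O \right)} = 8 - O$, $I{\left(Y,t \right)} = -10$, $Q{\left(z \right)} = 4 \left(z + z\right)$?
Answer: $\frac{2384}{159} \approx 14.994$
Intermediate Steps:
$Q{\left(z \right)} = 8 z$ ($Q{\left(z \right)} = 4 \cdot 2 z = 8 z$)
$h{\left(f \right)} = \frac{f}{-10 + f}$ ($h{\left(f \right)} = \frac{f + \left(8 - 8 \cdot 1\right)}{f - 10} = \frac{f + \left(8 - 8\right)}{-10 + f} = \frac{f + 0}{-10 + f} = \frac{f}{-10 + f}$)
$h{\left(-149 \right)} \left(-3 - 1\right)^{2} = - \frac{149}{-10 - 149} \left(-3 - 1\right)^{2} = - \frac{149}{-159} \left(-4\right)^{2} = \left(-149\right) \left(- \frac{1}{159}\right) 16 = \frac{149}{159} \cdot 16 = \frac{2384}{159}$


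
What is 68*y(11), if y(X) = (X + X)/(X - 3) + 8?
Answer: 731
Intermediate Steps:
y(X) = 8 + 2*X/(-3 + X) (y(X) = (2*X)/(-3 + X) + 8 = 2*X/(-3 + X) + 8 = 8 + 2*X/(-3 + X))
68*y(11) = 68*(2*(-12 + 5*11)/(-3 + 11)) = 68*(2*(-12 + 55)/8) = 68*(2*(⅛)*43) = 68*(43/4) = 731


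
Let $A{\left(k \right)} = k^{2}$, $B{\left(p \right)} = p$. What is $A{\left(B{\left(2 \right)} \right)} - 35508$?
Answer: $-35504$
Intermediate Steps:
$A{\left(B{\left(2 \right)} \right)} - 35508 = 2^{2} - 35508 = 4 - 35508 = -35504$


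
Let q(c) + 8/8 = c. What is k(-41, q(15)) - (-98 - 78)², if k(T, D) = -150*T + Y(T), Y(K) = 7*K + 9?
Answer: -25104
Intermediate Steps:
Y(K) = 9 + 7*K
q(c) = -1 + c
k(T, D) = 9 - 143*T (k(T, D) = -150*T + (9 + 7*T) = 9 - 143*T)
k(-41, q(15)) - (-98 - 78)² = (9 - 143*(-41)) - (-98 - 78)² = (9 + 5863) - 1*(-176)² = 5872 - 1*30976 = 5872 - 30976 = -25104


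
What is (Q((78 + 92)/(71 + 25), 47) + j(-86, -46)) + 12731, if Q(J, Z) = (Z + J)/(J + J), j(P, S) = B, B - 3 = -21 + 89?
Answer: 2178681/170 ≈ 12816.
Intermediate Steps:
B = 71 (B = 3 + (-21 + 89) = 3 + 68 = 71)
j(P, S) = 71
Q(J, Z) = (J + Z)/(2*J) (Q(J, Z) = (J + Z)/((2*J)) = (J + Z)*(1/(2*J)) = (J + Z)/(2*J))
(Q((78 + 92)/(71 + 25), 47) + j(-86, -46)) + 12731 = (((78 + 92)/(71 + 25) + 47)/(2*(((78 + 92)/(71 + 25)))) + 71) + 12731 = ((170/96 + 47)/(2*((170/96))) + 71) + 12731 = ((170*(1/96) + 47)/(2*((170*(1/96)))) + 71) + 12731 = ((85/48 + 47)/(2*(85/48)) + 71) + 12731 = ((½)*(48/85)*(2341/48) + 71) + 12731 = (2341/170 + 71) + 12731 = 14411/170 + 12731 = 2178681/170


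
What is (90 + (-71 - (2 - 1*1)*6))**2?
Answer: 169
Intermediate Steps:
(90 + (-71 - (2 - 1*1)*6))**2 = (90 + (-71 - (2 - 1)*6))**2 = (90 + (-71 - 6))**2 = (90 - 77)**2 = 13**2 = 169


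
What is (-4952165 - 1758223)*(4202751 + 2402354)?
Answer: -44322817330740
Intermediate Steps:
(-4952165 - 1758223)*(4202751 + 2402354) = -6710388*6605105 = -44322817330740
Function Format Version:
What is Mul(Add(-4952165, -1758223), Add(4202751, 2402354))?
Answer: -44322817330740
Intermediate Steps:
Mul(Add(-4952165, -1758223), Add(4202751, 2402354)) = Mul(-6710388, 6605105) = -44322817330740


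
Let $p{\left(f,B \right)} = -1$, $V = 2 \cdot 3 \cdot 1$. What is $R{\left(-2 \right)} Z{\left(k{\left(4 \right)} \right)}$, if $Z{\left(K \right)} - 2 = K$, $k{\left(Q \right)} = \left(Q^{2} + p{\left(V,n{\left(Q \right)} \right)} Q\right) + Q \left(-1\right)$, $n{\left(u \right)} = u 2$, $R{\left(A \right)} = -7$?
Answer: $-70$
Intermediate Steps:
$V = 6$ ($V = 6 \cdot 1 = 6$)
$n{\left(u \right)} = 2 u$
$k{\left(Q \right)} = Q^{2} - 2 Q$ ($k{\left(Q \right)} = \left(Q^{2} - Q\right) + Q \left(-1\right) = \left(Q^{2} - Q\right) - Q = Q^{2} - 2 Q$)
$Z{\left(K \right)} = 2 + K$
$R{\left(-2 \right)} Z{\left(k{\left(4 \right)} \right)} = - 7 \left(2 + 4 \left(-2 + 4\right)\right) = - 7 \left(2 + 4 \cdot 2\right) = - 7 \left(2 + 8\right) = \left(-7\right) 10 = -70$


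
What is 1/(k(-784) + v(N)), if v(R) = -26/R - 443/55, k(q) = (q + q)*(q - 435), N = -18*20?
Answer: 396/756908071 ≈ 5.2318e-7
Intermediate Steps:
N = -360
k(q) = 2*q*(-435 + q) (k(q) = (2*q)*(-435 + q) = 2*q*(-435 + q))
v(R) = -443/55 - 26/R (v(R) = -26/R - 443*1/55 = -26/R - 443/55 = -443/55 - 26/R)
1/(k(-784) + v(N)) = 1/(2*(-784)*(-435 - 784) + (-443/55 - 26/(-360))) = 1/(2*(-784)*(-1219) + (-443/55 - 26*(-1/360))) = 1/(1911392 + (-443/55 + 13/180)) = 1/(1911392 - 3161/396) = 1/(756908071/396) = 396/756908071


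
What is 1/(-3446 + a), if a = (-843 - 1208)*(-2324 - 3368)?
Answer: 1/11670846 ≈ 8.5684e-8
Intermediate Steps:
a = 11674292 (a = -2051*(-5692) = 11674292)
1/(-3446 + a) = 1/(-3446 + 11674292) = 1/11670846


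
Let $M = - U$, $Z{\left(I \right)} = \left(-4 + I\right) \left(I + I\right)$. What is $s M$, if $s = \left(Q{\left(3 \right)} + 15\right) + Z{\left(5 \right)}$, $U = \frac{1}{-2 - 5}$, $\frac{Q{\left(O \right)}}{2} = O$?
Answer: $\frac{31}{7} \approx 4.4286$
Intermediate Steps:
$Q{\left(O \right)} = 2 O$
$U = - \frac{1}{7}$ ($U = \frac{1}{-7} = - \frac{1}{7} \approx -0.14286$)
$Z{\left(I \right)} = 2 I \left(-4 + I\right)$ ($Z{\left(I \right)} = \left(-4 + I\right) 2 I = 2 I \left(-4 + I\right)$)
$M = \frac{1}{7}$ ($M = \left(-1\right) \left(- \frac{1}{7}\right) = \frac{1}{7} \approx 0.14286$)
$s = 31$ ($s = \left(2 \cdot 3 + 15\right) + 2 \cdot 5 \left(-4 + 5\right) = \left(6 + 15\right) + 2 \cdot 5 \cdot 1 = 21 + 10 = 31$)
$s M = 31 \cdot \frac{1}{7} = \frac{31}{7}$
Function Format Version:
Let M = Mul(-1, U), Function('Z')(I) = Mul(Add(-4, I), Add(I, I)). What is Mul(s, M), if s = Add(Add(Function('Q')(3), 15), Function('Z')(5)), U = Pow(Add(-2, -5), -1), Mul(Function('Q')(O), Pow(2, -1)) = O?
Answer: Rational(31, 7) ≈ 4.4286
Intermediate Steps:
Function('Q')(O) = Mul(2, O)
U = Rational(-1, 7) (U = Pow(-7, -1) = Rational(-1, 7) ≈ -0.14286)
Function('Z')(I) = Mul(2, I, Add(-4, I)) (Function('Z')(I) = Mul(Add(-4, I), Mul(2, I)) = Mul(2, I, Add(-4, I)))
M = Rational(1, 7) (M = Mul(-1, Rational(-1, 7)) = Rational(1, 7) ≈ 0.14286)
s = 31 (s = Add(Add(Mul(2, 3), 15), Mul(2, 5, Add(-4, 5))) = Add(Add(6, 15), Mul(2, 5, 1)) = Add(21, 10) = 31)
Mul(s, M) = Mul(31, Rational(1, 7)) = Rational(31, 7)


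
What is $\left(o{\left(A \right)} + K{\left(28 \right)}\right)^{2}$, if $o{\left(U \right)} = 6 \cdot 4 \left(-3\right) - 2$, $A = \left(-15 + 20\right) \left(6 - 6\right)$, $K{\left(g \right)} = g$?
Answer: $2116$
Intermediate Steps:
$A = 0$ ($A = 5 \cdot 0 = 0$)
$o{\left(U \right)} = -74$ ($o{\left(U \right)} = 24 \left(-3\right) - 2 = -72 - 2 = -74$)
$\left(o{\left(A \right)} + K{\left(28 \right)}\right)^{2} = \left(-74 + 28\right)^{2} = \left(-46\right)^{2} = 2116$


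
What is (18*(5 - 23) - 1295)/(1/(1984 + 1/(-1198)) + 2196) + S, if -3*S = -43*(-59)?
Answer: -13253471769905/15658566222 ≈ -846.40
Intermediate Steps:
S = -2537/3 (S = -(-43)*(-59)/3 = -⅓*2537 = -2537/3 ≈ -845.67)
(18*(5 - 23) - 1295)/(1/(1984 + 1/(-1198)) + 2196) + S = (18*(5 - 23) - 1295)/(1/(1984 + 1/(-1198)) + 2196) - 2537/3 = (18*(-18) - 1295)/(1/(1984 - 1/1198) + 2196) - 2537/3 = (-324 - 1295)/(1/(2376831/1198) + 2196) - 2537/3 = -1619/(1198/2376831 + 2196) - 2537/3 = -1619/5219522074/2376831 - 2537/3 = -1619*2376831/5219522074 - 2537/3 = -3848089389/5219522074 - 2537/3 = -13253471769905/15658566222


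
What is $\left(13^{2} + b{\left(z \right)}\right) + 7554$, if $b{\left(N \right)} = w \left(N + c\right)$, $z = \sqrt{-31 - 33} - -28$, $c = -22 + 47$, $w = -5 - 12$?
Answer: $6822 - 136 i \approx 6822.0 - 136.0 i$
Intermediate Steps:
$w = -17$ ($w = -5 - 12 = -17$)
$c = 25$
$z = 28 + 8 i$ ($z = \sqrt{-64} + 28 = 8 i + 28 = 28 + 8 i \approx 28.0 + 8.0 i$)
$b{\left(N \right)} = -425 - 17 N$ ($b{\left(N \right)} = - 17 \left(N + 25\right) = - 17 \left(25 + N\right) = -425 - 17 N$)
$\left(13^{2} + b{\left(z \right)}\right) + 7554 = \left(13^{2} - \left(425 + 17 \left(28 + 8 i\right)\right)\right) + 7554 = \left(169 - \left(901 + 136 i\right)\right) + 7554 = \left(-732 - 136 i\right) + 7554 = 6822 - 136 i$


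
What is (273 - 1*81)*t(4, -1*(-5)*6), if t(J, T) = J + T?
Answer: 6528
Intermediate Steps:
(273 - 1*81)*t(4, -1*(-5)*6) = (273 - 1*81)*(4 - 1*(-5)*6) = (273 - 81)*(4 + 5*6) = 192*(4 + 30) = 192*34 = 6528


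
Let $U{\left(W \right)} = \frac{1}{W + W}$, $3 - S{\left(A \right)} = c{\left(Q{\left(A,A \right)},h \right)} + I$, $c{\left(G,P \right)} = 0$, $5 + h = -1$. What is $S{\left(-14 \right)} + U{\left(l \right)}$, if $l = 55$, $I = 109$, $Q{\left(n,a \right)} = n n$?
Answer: $- \frac{11659}{110} \approx -105.99$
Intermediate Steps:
$Q{\left(n,a \right)} = n^{2}$
$h = -6$ ($h = -5 - 1 = -6$)
$S{\left(A \right)} = -106$ ($S{\left(A \right)} = 3 - \left(0 + 109\right) = 3 - 109 = -106$)
$U{\left(W \right)} = \frac{1}{2 W}$
$S{\left(-14 \right)} + U{\left(l \right)} = -106 + \frac{1}{2 \cdot 55} = -106 + \frac{1}{2} \cdot \frac{1}{55} = -106 + \frac{1}{110} = - \frac{11659}{110}$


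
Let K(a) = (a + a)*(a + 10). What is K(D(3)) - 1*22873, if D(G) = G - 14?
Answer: -22851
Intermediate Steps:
D(G) = -14 + G
K(a) = 2*a*(10 + a) (K(a) = (2*a)*(10 + a) = 2*a*(10 + a))
K(D(3)) - 1*22873 = 2*(-14 + 3)*(10 + (-14 + 3)) - 1*22873 = 2*(-11)*(10 - 11) - 22873 = 2*(-11)*(-1) - 22873 = 22 - 22873 = -22851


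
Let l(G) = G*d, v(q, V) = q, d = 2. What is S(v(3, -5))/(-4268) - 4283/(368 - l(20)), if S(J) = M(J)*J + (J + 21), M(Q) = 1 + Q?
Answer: -4572913/349976 ≈ -13.066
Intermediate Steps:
l(G) = 2*G (l(G) = G*2 = 2*G)
S(J) = 21 + J + J*(1 + J) (S(J) = (1 + J)*J + (J + 21) = J*(1 + J) + (21 + J) = 21 + J + J*(1 + J))
S(v(3, -5))/(-4268) - 4283/(368 - l(20)) = (21 + 3 + 3*(1 + 3))/(-4268) - 4283/(368 - 2*20) = (21 + 3 + 3*4)*(-1/4268) - 4283/(368 - 1*40) = (21 + 3 + 12)*(-1/4268) - 4283/(368 - 40) = 36*(-1/4268) - 4283/328 = -9/1067 - 4283*1/328 = -9/1067 - 4283/328 = -4572913/349976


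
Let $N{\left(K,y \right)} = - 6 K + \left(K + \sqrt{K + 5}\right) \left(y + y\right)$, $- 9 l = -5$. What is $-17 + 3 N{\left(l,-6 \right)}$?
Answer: $-47 - 60 \sqrt{2} \approx -131.85$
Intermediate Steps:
$l = \frac{5}{9}$ ($l = \left(- \frac{1}{9}\right) \left(-5\right) = \frac{5}{9} \approx 0.55556$)
$N{\left(K,y \right)} = - 6 K + 2 y \left(K + \sqrt{5 + K}\right)$ ($N{\left(K,y \right)} = - 6 K + \left(K + \sqrt{5 + K}\right) 2 y = - 6 K + 2 y \left(K + \sqrt{5 + K}\right)$)
$-17 + 3 N{\left(l,-6 \right)} = -17 + 3 \left(\left(-6\right) \frac{5}{9} + 2 \cdot \frac{5}{9} \left(-6\right) + 2 \left(-6\right) \sqrt{5 + \frac{5}{9}}\right) = -17 + 3 \left(- \frac{10}{3} - \frac{20}{3} + 2 \left(-6\right) \sqrt{\frac{50}{9}}\right) = -17 + 3 \left(- \frac{10}{3} - \frac{20}{3} + 2 \left(-6\right) \frac{5 \sqrt{2}}{3}\right) = -17 + 3 \left(- \frac{10}{3} - \frac{20}{3} - 20 \sqrt{2}\right) = -17 + 3 \left(-10 - 20 \sqrt{2}\right) = -17 - \left(30 + 60 \sqrt{2}\right) = -47 - 60 \sqrt{2}$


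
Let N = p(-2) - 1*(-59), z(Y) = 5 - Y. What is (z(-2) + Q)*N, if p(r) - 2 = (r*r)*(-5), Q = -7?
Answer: 0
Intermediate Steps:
p(r) = 2 - 5*r² (p(r) = 2 + (r*r)*(-5) = 2 + r²*(-5) = 2 - 5*r²)
N = 41 (N = (2 - 5*(-2)²) - 1*(-59) = (2 - 5*4) + 59 = (2 - 20) + 59 = -18 + 59 = 41)
(z(-2) + Q)*N = ((5 - 1*(-2)) - 7)*41 = ((5 + 2) - 7)*41 = (7 - 7)*41 = 0*41 = 0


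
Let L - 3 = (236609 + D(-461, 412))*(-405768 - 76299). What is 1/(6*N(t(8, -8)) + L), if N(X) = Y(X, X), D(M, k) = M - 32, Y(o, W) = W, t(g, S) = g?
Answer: -1/113823731721 ≈ -8.7855e-12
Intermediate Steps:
D(M, k) = -32 + M
L = -113823731769 (L = 3 + (236609 + (-32 - 461))*(-405768 - 76299) = 3 + (236609 - 493)*(-482067) = 3 + 236116*(-482067) = 3 - 113823731772 = -113823731769)
N(X) = X
1/(6*N(t(8, -8)) + L) = 1/(6*8 - 113823731769) = 1/(48 - 113823731769) = 1/(-113823731721) = -1/113823731721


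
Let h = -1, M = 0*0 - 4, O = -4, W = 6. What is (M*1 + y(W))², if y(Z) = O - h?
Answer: 49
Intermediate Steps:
M = -4 (M = 0 - 4 = -4)
y(Z) = -3 (y(Z) = -4 - 1*(-1) = -4 + 1 = -3)
(M*1 + y(W))² = (-4*1 - 3)² = (-4 - 3)² = (-7)² = 49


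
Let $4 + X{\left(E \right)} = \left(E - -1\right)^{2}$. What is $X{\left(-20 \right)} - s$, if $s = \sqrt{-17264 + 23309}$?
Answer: $357 - \sqrt{6045} \approx 279.25$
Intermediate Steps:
$X{\left(E \right)} = -4 + \left(1 + E\right)^{2}$ ($X{\left(E \right)} = -4 + \left(E - -1\right)^{2} = -4 + \left(E + \left(-3 + 4\right)\right)^{2} = -4 + \left(E + 1\right)^{2} = -4 + \left(1 + E\right)^{2}$)
$s = \sqrt{6045} \approx 77.75$
$X{\left(-20 \right)} - s = \left(-4 + \left(1 - 20\right)^{2}\right) - \sqrt{6045} = \left(-4 + \left(-19\right)^{2}\right) - \sqrt{6045} = \left(-4 + 361\right) - \sqrt{6045} = 357 - \sqrt{6045}$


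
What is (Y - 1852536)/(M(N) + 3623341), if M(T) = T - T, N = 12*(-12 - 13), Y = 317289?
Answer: -1535247/3623341 ≈ -0.42371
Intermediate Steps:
N = -300 (N = 12*(-25) = -300)
M(T) = 0
(Y - 1852536)/(M(N) + 3623341) = (317289 - 1852536)/(0 + 3623341) = -1535247/3623341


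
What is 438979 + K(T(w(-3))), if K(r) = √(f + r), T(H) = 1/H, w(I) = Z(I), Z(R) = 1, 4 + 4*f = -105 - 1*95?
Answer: 438979 + 5*I*√2 ≈ 4.3898e+5 + 7.0711*I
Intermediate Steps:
f = -51 (f = -1 + (-105 - 1*95)/4 = -1 + (-105 - 95)/4 = -1 + (¼)*(-200) = -1 - 50 = -51)
w(I) = 1
K(r) = √(-51 + r)
438979 + K(T(w(-3))) = 438979 + √(-51 + 1/1) = 438979 + √(-51 + 1) = 438979 + √(-50) = 438979 + 5*I*√2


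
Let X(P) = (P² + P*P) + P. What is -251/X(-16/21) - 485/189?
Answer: -21005959/33264 ≈ -631.49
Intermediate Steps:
X(P) = P + 2*P² (X(P) = (P² + P²) + P = 2*P² + P = P + 2*P²)
-251/X(-16/21) - 485/189 = -251*(-21/(16*(1 + 2*(-16/21)))) - 485/189 = -251*(-21/(16*(1 - 32/21))) - 485/189 = -251/((-16/21*(-11/21))) - 485/189 = -251/176/441 - 485/189 = -251*441/176 - 485/189 = -110691/176 - 485/189 = -21005959/33264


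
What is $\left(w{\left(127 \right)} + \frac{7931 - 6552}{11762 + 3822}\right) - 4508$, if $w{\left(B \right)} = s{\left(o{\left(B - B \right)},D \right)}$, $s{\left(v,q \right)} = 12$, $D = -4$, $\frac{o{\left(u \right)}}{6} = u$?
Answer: $- \frac{70064285}{15584} \approx -4495.9$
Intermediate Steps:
$o{\left(u \right)} = 6 u$
$w{\left(B \right)} = 12$
$\left(w{\left(127 \right)} + \frac{7931 - 6552}{11762 + 3822}\right) - 4508 = \left(12 + \frac{7931 - 6552}{11762 + 3822}\right) - 4508 = \left(12 + \frac{1379}{15584}\right) - 4508 = \frac{188387}{15584} - 4508 = - \frac{70064285}{15584}$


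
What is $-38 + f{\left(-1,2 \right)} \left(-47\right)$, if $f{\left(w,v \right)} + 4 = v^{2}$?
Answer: $-38$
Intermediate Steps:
$f{\left(w,v \right)} = -4 + v^{2}$
$-38 + f{\left(-1,2 \right)} \left(-47\right) = -38 + \left(-4 + 2^{2}\right) \left(-47\right) = -38 + \left(-4 + 4\right) \left(-47\right) = -38 + 0 \left(-47\right) = -38 + 0 = -38$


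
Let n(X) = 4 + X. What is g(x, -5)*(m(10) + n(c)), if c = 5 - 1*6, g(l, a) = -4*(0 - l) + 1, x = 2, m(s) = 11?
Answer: 126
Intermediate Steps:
g(l, a) = 1 + 4*l (g(l, a) = -(-4)*l + 1 = 4*l + 1 = 1 + 4*l)
c = -1 (c = 5 - 6 = -1)
g(x, -5)*(m(10) + n(c)) = (1 + 4*2)*(11 + (4 - 1)) = (1 + 8)*(11 + 3) = 9*14 = 126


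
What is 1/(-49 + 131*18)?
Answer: 1/2309 ≈ 0.00043309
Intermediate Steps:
1/(-49 + 131*18) = 1/(-49 + 2358) = 1/2309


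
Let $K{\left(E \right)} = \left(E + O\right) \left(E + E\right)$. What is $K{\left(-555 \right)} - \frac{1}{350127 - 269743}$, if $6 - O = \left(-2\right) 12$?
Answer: $\frac{46843775999}{80384} \approx 5.8275 \cdot 10^{5}$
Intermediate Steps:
$O = 30$ ($O = 6 - \left(-2\right) 12 = 6 - -24 = 6 + 24 = 30$)
$K{\left(E \right)} = 2 E \left(30 + E\right)$ ($K{\left(E \right)} = \left(E + 30\right) \left(E + E\right) = \left(30 + E\right) 2 E = 2 E \left(30 + E\right)$)
$K{\left(-555 \right)} - \frac{1}{350127 - 269743} = 2 \left(-555\right) \left(30 - 555\right) - \frac{1}{350127 - 269743} = 2 \left(-555\right) \left(-525\right) - \frac{1}{80384} = 582750 - \frac{1}{80384} = \frac{46843775999}{80384}$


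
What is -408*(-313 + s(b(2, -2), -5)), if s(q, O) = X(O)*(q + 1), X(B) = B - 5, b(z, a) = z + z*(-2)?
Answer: 123624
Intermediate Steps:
b(z, a) = -z (b(z, a) = z - 2*z = -z)
X(B) = -5 + B
s(q, O) = (1 + q)*(-5 + O) (s(q, O) = (-5 + O)*(q + 1) = (-5 + O)*(1 + q) = (1 + q)*(-5 + O))
-408*(-313 + s(b(2, -2), -5)) = -408*(-313 + (1 - 1*2)*(-5 - 5)) = -408*(-313 + (1 - 2)*(-10)) = -408*(-313 - 1*(-10)) = -408*(-313 + 10) = -408*(-303) = 123624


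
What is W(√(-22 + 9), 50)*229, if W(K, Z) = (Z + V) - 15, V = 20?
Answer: 12595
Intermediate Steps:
W(K, Z) = 5 + Z (W(K, Z) = (Z + 20) - 15 = (20 + Z) - 15 = 5 + Z)
W(√(-22 + 9), 50)*229 = (5 + 50)*229 = 55*229 = 12595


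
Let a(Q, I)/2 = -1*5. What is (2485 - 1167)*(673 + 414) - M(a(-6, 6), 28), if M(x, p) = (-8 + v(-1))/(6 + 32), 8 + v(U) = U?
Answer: 54441325/38 ≈ 1.4327e+6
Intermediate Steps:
a(Q, I) = -10 (a(Q, I) = 2*(-1*5) = 2*(-5) = -10)
v(U) = -8 + U
M(x, p) = -17/38 (M(x, p) = (-8 + (-8 - 1))/(6 + 32) = (-8 - 9)/38 = -17*1/38 = -17/38)
(2485 - 1167)*(673 + 414) - M(a(-6, 6), 28) = (2485 - 1167)*(673 + 414) - 1*(-17/38) = 1318*1087 + 17/38 = 1432666 + 17/38 = 54441325/38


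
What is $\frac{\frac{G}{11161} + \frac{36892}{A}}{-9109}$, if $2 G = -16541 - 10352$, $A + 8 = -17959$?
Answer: $\frac{1306689755}{3653249837766} \approx 0.00035768$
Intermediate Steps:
$A = -17967$ ($A = -8 - 17959 = -17967$)
$G = - \frac{26893}{2}$ ($G = \frac{-16541 - 10352}{2} = \frac{1}{2} \left(-26893\right) = - \frac{26893}{2} \approx -13447.0$)
$\frac{\frac{G}{11161} + \frac{36892}{A}}{-9109} = \frac{- \frac{26893}{2 \cdot 11161} + \frac{36892}{-17967}}{-9109} = \left(\left(- \frac{26893}{2}\right) \frac{1}{11161} + 36892 \left(- \frac{1}{17967}\right)\right) \left(- \frac{1}{9109}\right) = \left(- \frac{26893}{22322} - \frac{36892}{17967}\right) \left(- \frac{1}{9109}\right) = \left(- \frac{1306689755}{401059374}\right) \left(- \frac{1}{9109}\right) = \frac{1306689755}{3653249837766}$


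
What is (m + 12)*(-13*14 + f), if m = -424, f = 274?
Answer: -37904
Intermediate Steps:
(m + 12)*(-13*14 + f) = (-424 + 12)*(-13*14 + 274) = -412*(-182 + 274) = -412*92 = -37904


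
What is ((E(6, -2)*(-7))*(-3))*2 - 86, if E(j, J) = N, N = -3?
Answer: -212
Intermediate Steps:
E(j, J) = -3
((E(6, -2)*(-7))*(-3))*2 - 86 = (-3*(-7)*(-3))*2 - 86 = (21*(-3))*2 - 86 = -63*2 - 86 = -126 - 86 = -212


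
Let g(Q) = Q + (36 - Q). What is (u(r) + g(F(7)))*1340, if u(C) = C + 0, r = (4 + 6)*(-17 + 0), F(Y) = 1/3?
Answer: -179560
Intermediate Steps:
F(Y) = ⅓
r = -170 (r = 10*(-17) = -170)
g(Q) = 36
u(C) = C
(u(r) + g(F(7)))*1340 = (-170 + 36)*1340 = -134*1340 = -179560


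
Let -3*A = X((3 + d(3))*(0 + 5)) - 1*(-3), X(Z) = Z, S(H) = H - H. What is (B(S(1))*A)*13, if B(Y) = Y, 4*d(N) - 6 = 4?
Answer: 0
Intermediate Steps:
S(H) = 0
d(N) = 5/2 (d(N) = 3/2 + (1/4)*4 = 3/2 + 1 = 5/2)
A = -61/6 (A = -((3 + 5/2)*(0 + 5) - 1*(-3))/3 = -((11/2)*5 + 3)/3 = -(55/2 + 3)/3 = -1/3*61/2 = -61/6 ≈ -10.167)
(B(S(1))*A)*13 = (0*(-61/6))*13 = 0*13 = 0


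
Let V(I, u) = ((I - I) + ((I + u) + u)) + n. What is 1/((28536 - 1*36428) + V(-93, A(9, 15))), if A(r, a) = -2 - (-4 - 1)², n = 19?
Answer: -1/8020 ≈ -0.00012469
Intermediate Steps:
A(r, a) = -27 (A(r, a) = -2 - 1*(-5)² = -2 - 1*25 = -2 - 25 = -27)
V(I, u) = 19 + I + 2*u (V(I, u) = ((I - I) + ((I + u) + u)) + 19 = (0 + (I + 2*u)) + 19 = (I + 2*u) + 19 = 19 + I + 2*u)
1/((28536 - 1*36428) + V(-93, A(9, 15))) = 1/((28536 - 1*36428) + (19 - 93 + 2*(-27))) = 1/((28536 - 36428) + (19 - 93 - 54)) = 1/(-7892 - 128) = 1/(-8020) = -1/8020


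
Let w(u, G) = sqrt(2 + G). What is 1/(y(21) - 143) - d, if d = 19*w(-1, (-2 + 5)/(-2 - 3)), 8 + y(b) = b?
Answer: -1/130 - 19*sqrt(35)/5 ≈ -22.489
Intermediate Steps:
y(b) = -8 + b
d = 19*sqrt(35)/5 (d = 19*sqrt(2 + (-2 + 5)/(-2 - 3)) = 19*sqrt(2 + 3/(-5)) = 19*sqrt(2 + 3*(-1/5)) = 19*sqrt(2 - 3/5) = 19*sqrt(7/5) = 19*(sqrt(35)/5) = 19*sqrt(35)/5 ≈ 22.481)
1/(y(21) - 143) - d = 1/((-8 + 21) - 143) - 19*sqrt(35)/5 = 1/(13 - 143) - 19*sqrt(35)/5 = 1/(-130) - 19*sqrt(35)/5 = -1/130 - 19*sqrt(35)/5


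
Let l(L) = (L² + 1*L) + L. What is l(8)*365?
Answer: 29200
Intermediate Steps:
l(L) = L² + 2*L (l(L) = (L² + L) + L = (L + L²) + L = L² + 2*L)
l(8)*365 = (8*(2 + 8))*365 = (8*10)*365 = 80*365 = 29200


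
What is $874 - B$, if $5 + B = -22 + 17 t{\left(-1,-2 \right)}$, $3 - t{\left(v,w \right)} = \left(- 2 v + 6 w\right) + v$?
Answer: $663$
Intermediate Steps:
$t{\left(v,w \right)} = 3 + v - 6 w$ ($t{\left(v,w \right)} = 3 - \left(\left(- 2 v + 6 w\right) + v\right) = 3 - \left(- v + 6 w\right) = 3 + \left(v - 6 w\right) = 3 + v - 6 w$)
$B = 211$ ($B = -5 - \left(22 - 17 \left(3 - 1 - -12\right)\right) = -5 - \left(22 - 17 \left(3 - 1 + 12\right)\right) = -5 + \left(-22 + 17 \cdot 14\right) = -5 + \left(-22 + 238\right) = -5 + 216 = 211$)
$874 - B = 874 - 211 = 663$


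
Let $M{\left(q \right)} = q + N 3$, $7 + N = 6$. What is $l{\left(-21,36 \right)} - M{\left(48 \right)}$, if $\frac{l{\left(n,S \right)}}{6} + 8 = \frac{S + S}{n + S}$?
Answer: $- \frac{321}{5} \approx -64.2$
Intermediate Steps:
$N = -1$ ($N = -7 + 6 = -1$)
$l{\left(n,S \right)} = -48 + \frac{12 S}{S + n}$ ($l{\left(n,S \right)} = -48 + 6 \frac{S + S}{n + S} = -48 + 6 \frac{2 S}{S + n} = -48 + \frac{12 S}{S + n}$)
$M{\left(q \right)} = -3 + q$ ($M{\left(q \right)} = q - 3 = -3 + q$)
$l{\left(-21,36 \right)} - M{\left(48 \right)} = \frac{12 \left(\left(-4\right) \left(-21\right) - 108\right)}{36 - 21} - \left(-3 + 48\right) = \frac{12 \left(84 - 108\right)}{15} - 45 = 12 \cdot \frac{1}{15} \left(-24\right) - 45 = - \frac{96}{5} - 45 = - \frac{321}{5}$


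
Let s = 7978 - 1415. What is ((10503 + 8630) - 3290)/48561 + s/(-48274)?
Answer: 148699713/781411238 ≈ 0.19030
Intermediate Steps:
s = 6563
((10503 + 8630) - 3290)/48561 + s/(-48274) = ((10503 + 8630) - 3290)/48561 + 6563/(-48274) = (19133 - 3290)*(1/48561) + 6563*(-1/48274) = 15843*(1/48561) - 6563/48274 = 5281/16187 - 6563/48274 = 148699713/781411238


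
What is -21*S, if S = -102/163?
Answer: 2142/163 ≈ 13.141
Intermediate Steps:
S = -102/163 (S = -102*1/163 = -102/163 ≈ -0.62577)
-21*S = -21*(-102/163) = 2142/163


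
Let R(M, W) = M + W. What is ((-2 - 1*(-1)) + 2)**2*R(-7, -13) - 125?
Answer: -145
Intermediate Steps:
((-2 - 1*(-1)) + 2)**2*R(-7, -13) - 125 = ((-2 - 1*(-1)) + 2)**2*(-7 - 13) - 125 = ((-2 + 1) + 2)**2*(-20) - 125 = (-1 + 2)**2*(-20) - 125 = 1**2*(-20) - 125 = 1*(-20) - 125 = -20 - 125 = -145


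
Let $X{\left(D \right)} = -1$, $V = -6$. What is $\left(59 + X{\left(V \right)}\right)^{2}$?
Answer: $3364$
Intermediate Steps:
$\left(59 + X{\left(V \right)}\right)^{2} = \left(59 - 1\right)^{2} = 58^{2} = 3364$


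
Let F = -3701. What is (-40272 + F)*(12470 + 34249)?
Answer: -2054374587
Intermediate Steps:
(-40272 + F)*(12470 + 34249) = (-40272 - 3701)*(12470 + 34249) = -43973*46719 = -2054374587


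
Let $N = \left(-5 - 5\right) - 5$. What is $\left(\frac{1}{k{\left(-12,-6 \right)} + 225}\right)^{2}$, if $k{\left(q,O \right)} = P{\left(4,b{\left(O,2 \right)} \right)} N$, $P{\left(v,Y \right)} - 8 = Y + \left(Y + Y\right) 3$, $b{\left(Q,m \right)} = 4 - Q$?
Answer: $\frac{1}{893025} \approx 1.1198 \cdot 10^{-6}$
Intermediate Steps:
$N = -15$ ($N = -10 - 5 = -15$)
$P{\left(v,Y \right)} = 8 + 7 Y$ ($P{\left(v,Y \right)} = 8 + \left(Y + \left(Y + Y\right) 3\right) = 8 + \left(Y + 2 Y 3\right) = 8 + \left(Y + 6 Y\right) = 8 + 7 Y$)
$k{\left(q,O \right)} = -540 + 105 O$ ($k{\left(q,O \right)} = \left(8 + 7 \left(4 - O\right)\right) \left(-15\right) = \left(8 - \left(-28 + 7 O\right)\right) \left(-15\right) = \left(36 - 7 O\right) \left(-15\right) = -540 + 105 O$)
$\left(\frac{1}{k{\left(-12,-6 \right)} + 225}\right)^{2} = \left(\frac{1}{\left(-540 + 105 \left(-6\right)\right) + 225}\right)^{2} = \left(\frac{1}{\left(-540 - 630\right) + 225}\right)^{2} = \left(\frac{1}{-1170 + 225}\right)^{2} = \left(\frac{1}{-945}\right)^{2} = \left(- \frac{1}{945}\right)^{2} = \frac{1}{893025}$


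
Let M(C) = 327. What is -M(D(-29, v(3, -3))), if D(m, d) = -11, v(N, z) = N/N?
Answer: -327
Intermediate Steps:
v(N, z) = 1
-M(D(-29, v(3, -3))) = -1*327 = -327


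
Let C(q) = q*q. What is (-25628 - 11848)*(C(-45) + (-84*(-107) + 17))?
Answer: -413360280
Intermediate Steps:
C(q) = q**2
(-25628 - 11848)*(C(-45) + (-84*(-107) + 17)) = (-25628 - 11848)*((-45)**2 + (-84*(-107) + 17)) = -37476*(2025 + (8988 + 17)) = -37476*(2025 + 9005) = -37476*11030 = -413360280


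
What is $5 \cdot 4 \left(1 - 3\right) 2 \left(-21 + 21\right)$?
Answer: $0$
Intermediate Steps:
$5 \cdot 4 \left(1 - 3\right) 2 \left(-21 + 21\right) = 20 \left(1 - 3\right) 2 \cdot 0 = 20 \left(-2\right) 0 = \left(-40\right) 0 = 0$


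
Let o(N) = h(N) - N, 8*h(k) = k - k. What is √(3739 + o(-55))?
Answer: √3794 ≈ 61.595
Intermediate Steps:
h(k) = 0 (h(k) = (k - k)/8 = (⅛)*0 = 0)
o(N) = -N (o(N) = 0 - N = -N)
√(3739 + o(-55)) = √(3739 - 1*(-55)) = √(3739 + 55) = √3794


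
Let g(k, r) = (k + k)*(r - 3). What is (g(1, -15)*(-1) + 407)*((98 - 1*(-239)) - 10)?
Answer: 144861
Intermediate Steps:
g(k, r) = 2*k*(-3 + r) (g(k, r) = (2*k)*(-3 + r) = 2*k*(-3 + r))
(g(1, -15)*(-1) + 407)*((98 - 1*(-239)) - 10) = ((2*1*(-3 - 15))*(-1) + 407)*((98 - 1*(-239)) - 10) = ((2*1*(-18))*(-1) + 407)*((98 + 239) - 10) = (-36*(-1) + 407)*(337 - 10) = (36 + 407)*327 = 443*327 = 144861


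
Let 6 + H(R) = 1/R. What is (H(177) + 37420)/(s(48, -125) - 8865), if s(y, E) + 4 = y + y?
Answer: -6622279/1552821 ≈ -4.2647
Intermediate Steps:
H(R) = -6 + 1/R
s(y, E) = -4 + 2*y (s(y, E) = -4 + (y + y) = -4 + 2*y)
(H(177) + 37420)/(s(48, -125) - 8865) = ((-6 + 1/177) + 37420)/((-4 + 2*48) - 8865) = ((-6 + 1/177) + 37420)/((-4 + 96) - 8865) = (-1061/177 + 37420)/(92 - 8865) = (6622279/177)/(-8773) = (6622279/177)*(-1/8773) = -6622279/1552821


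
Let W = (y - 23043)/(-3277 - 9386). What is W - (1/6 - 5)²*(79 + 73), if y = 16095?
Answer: -14985986/4221 ≈ -3550.3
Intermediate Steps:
W = 772/1407 (W = (16095 - 23043)/(-3277 - 9386) = -6948/(-12663) = -6948*(-1/12663) = 772/1407 ≈ 0.54869)
W - (1/6 - 5)²*(79 + 73) = 772/1407 - (1/6 - 5)²*(79 + 73) = 772/1407 - (⅙ - 5)²*152 = 772/1407 - (-29/6)²*152 = 772/1407 - 841*152/36 = 772/1407 - 1*31958/9 = 772/1407 - 31958/9 = -14985986/4221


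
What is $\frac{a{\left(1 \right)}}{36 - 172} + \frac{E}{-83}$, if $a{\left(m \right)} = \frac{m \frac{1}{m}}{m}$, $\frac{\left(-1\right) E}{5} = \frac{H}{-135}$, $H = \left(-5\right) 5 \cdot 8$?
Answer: $\frac{24959}{304776} \approx 0.081893$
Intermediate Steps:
$H = -200$ ($H = \left(-25\right) 8 = -200$)
$E = - \frac{200}{27}$ ($E = - 5 \left(- \frac{200}{-135}\right) = - 5 \left(\left(-200\right) \left(- \frac{1}{135}\right)\right) = \left(-5\right) \frac{40}{27} = - \frac{200}{27} \approx -7.4074$)
$a{\left(m \right)} = \frac{1}{m}$ ($a{\left(m \right)} = 1 \frac{1}{m} = \frac{1}{m}$)
$\frac{a{\left(1 \right)}}{36 - 172} + \frac{E}{-83} = \frac{1}{1 \left(36 - 172\right)} - \frac{200}{27 \left(-83\right)} = 1 \frac{1}{-136} - - \frac{200}{2241} = 1 \left(- \frac{1}{136}\right) + \frac{200}{2241} = - \frac{1}{136} + \frac{200}{2241} = \frac{24959}{304776}$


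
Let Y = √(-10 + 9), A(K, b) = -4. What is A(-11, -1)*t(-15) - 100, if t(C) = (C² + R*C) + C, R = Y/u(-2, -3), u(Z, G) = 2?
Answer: -940 + 30*I ≈ -940.0 + 30.0*I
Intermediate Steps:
Y = I (Y = √(-1) = I ≈ 1.0*I)
R = I/2 ≈ 0.5*I
t(C) = C + C² + I*C/2 (t(C) = (C² + (I/2)*C) + C = (C² + I*C/2) + C = C + C² + I*C/2)
A(-11, -1)*t(-15) - 100 = -2*(-15)*(2 + I + 2*(-15)) - 100 = -2*(-15)*(2 + I - 30) - 100 = -2*(-15)*(-28 + I) - 100 = -4*(210 - 15*I/2) - 100 = (-840 + 30*I) - 100 = -940 + 30*I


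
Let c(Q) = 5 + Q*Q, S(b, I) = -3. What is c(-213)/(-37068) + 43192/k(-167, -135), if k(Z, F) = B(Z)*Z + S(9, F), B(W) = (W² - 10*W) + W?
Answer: -112158911357/90973527378 ≈ -1.2329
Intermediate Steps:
B(W) = W² - 9*W
c(Q) = 5 + Q²
k(Z, F) = -3 + Z²*(-9 + Z) (k(Z, F) = (Z*(-9 + Z))*Z - 3 = Z²*(-9 + Z) - 3 = -3 + Z²*(-9 + Z))
c(-213)/(-37068) + 43192/k(-167, -135) = (5 + (-213)²)/(-37068) + 43192/(-3 + (-167)²*(-9 - 167)) = (5 + 45369)*(-1/37068) + 43192/(-3 + 27889*(-176)) = 45374*(-1/37068) + 43192/(-3 - 4908464) = -22687/18534 + 43192/(-4908467) = -22687/18534 + 43192*(-1/4908467) = -22687/18534 - 43192/4908467 = -112158911357/90973527378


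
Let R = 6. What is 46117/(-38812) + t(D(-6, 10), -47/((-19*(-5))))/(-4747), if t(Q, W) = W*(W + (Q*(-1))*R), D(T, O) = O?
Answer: -42259850989/35378108300 ≈ -1.1945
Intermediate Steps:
t(Q, W) = W*(W - 6*Q) (t(Q, W) = W*(W + (Q*(-1))*6) = W*(W - Q*6) = W*(W - 6*Q))
46117/(-38812) + t(D(-6, 10), -47/((-19*(-5))))/(-4747) = 46117/(-38812) + ((-47/((-19*(-5))))*(-47/((-19*(-5))) - 6*10))/(-4747) = 46117*(-1/38812) + ((-47/95)*(-47/95 - 60))*(-1/4747) = -46117/38812 + ((-47*1/95)*(-47*1/95 - 60))*(-1/4747) = -46117/38812 - 47*(-47/95 - 60)/95*(-1/4747) = -46117/38812 - 47/95*(-5747/95)*(-1/4747) = -46117/38812 + (270109/9025)*(-1/4747) = -46117/38812 - 5747/911525 = -42259850989/35378108300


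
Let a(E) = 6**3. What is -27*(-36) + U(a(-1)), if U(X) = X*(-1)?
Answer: 756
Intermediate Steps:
a(E) = 216
U(X) = -X
-27*(-36) + U(a(-1)) = -27*(-36) - 1*216 = 972 - 216 = 756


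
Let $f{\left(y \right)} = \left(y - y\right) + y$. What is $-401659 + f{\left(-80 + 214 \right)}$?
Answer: $-401525$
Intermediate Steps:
$f{\left(y \right)} = y$ ($f{\left(y \right)} = 0 + y = y$)
$-401659 + f{\left(-80 + 214 \right)} = -401659 + \left(-80 + 214\right) = -401659 + 134 = -401525$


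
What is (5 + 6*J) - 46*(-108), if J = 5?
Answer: 5003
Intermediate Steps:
(5 + 6*J) - 46*(-108) = (5 + 6*5) - 46*(-108) = (5 + 30) + 4968 = 35 + 4968 = 5003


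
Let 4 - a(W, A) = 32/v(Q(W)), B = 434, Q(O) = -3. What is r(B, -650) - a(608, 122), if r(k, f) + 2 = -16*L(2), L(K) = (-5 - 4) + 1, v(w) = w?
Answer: 334/3 ≈ 111.33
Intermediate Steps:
L(K) = -8 (L(K) = -9 + 1 = -8)
a(W, A) = 44/3 (a(W, A) = 4 - 32/(-3) = 4 - 32*(-1)/3 = 4 - 1*(-32/3) = 4 + 32/3 = 44/3)
r(k, f) = 126 (r(k, f) = -2 - 16*(-8) = -2 + 128 = 126)
r(B, -650) - a(608, 122) = 126 - 1*44/3 = 126 - 44/3 = 334/3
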